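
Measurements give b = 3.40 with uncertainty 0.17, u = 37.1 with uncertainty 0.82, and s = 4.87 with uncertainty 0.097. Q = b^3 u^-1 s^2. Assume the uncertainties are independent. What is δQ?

Each factor contributes (exponent × relative error)² to (δQ/Q)²:
  (3·δb/b)² = (3×0.0500)² = 0.0225;  (-1·δu/u)² = (-1×0.0221)² = 0.000489;  (2·δs/s)² = (2×0.0199)² = 0.00159
δQ/Q = √(0.0246) = 0.157
Q = 25.1, so δQ = 0.157 × 25.1 = 3.94.

3.94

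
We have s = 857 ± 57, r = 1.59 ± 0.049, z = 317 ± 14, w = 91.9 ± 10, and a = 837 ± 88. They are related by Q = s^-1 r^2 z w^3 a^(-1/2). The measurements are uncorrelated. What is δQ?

Relative error in a monomial: (δQ/Q)² = Σ (nᵢ · δxᵢ/xᵢ)².
  (-1·δs/s)² = (-1×0.0665)² = 0.00442;  (2·δr/r)² = (2×0.0308)² = 0.00380;  (1·δz/z)² = (1×0.0442)² = 0.00195;  (3·δw/w)² = (3×0.109)² = 0.107;  (−½·δa/a)² = (-0.5×0.105)² = 0.00276
δQ/Q = √(0.120) = 0.346
Q = 25100, so δQ = 0.346 × 25100 = 8670.

8670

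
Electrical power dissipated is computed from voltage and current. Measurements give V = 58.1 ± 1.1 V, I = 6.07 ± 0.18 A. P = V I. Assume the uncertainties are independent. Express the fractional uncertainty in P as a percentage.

3.52%

Relative error in a monomial: (δP/P)² = Σ (nᵢ · δxᵢ/xᵢ)².
  (1·δV/V)² = (1×0.0189)² = 0.000358;  (1·δI/I)² = (1×0.0297)² = 0.000879
δP/P = √(0.00124) = 0.0352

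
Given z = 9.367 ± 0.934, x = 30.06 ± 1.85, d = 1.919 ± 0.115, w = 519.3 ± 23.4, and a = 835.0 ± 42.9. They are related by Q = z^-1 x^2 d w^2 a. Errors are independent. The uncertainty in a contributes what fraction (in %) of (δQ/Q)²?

6.69%

(δQ/Q)² = (-1·δz/z)² + (2·δx/x)² + (1·δd/d)² + (2·δw/w)² + (1·δa/a)²
  z term: (-1×0.0997)² = 0.00994
  x term: (2×0.0615)² = 0.0152
  d term: (1×0.0599)² = 0.00359
  w term: (2×0.0451)² = 0.00812
  a term: (1×0.0514)² = 0.00264
Total = 0.0394. Share from a = 0.00264/0.0394 = 0.0669.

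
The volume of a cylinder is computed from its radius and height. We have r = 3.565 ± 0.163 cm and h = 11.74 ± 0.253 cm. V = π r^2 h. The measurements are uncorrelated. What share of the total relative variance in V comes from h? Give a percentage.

5.26%

(δV/V)² = (2·δr/r)² + (1·δh/h)²
  r term: (2×0.0457)² = 0.00836
  h term: (1×0.0216)² = 0.000464
Total = 0.00883. Share from h = 0.000464/0.00883 = 0.0526.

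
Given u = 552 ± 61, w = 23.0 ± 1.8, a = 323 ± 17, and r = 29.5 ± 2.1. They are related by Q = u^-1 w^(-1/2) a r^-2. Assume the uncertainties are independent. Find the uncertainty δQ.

2.69e-05

Since Q is a product/quotient, work with relative uncertainties:
  (-1·δu/u)² = (-1×0.111)² = 0.0122;  (−½·δw/w)² = (-0.5×0.0783)² = 0.00153;  (1·δa/a)² = (1×0.0526)² = 0.00277;  (-2·δr/r)² = (-2×0.0712)² = 0.0203
δQ/Q = √(0.0368) = 0.192
Q = 0.000140, so δQ = 0.192 × 0.000140 = 2.69e-05.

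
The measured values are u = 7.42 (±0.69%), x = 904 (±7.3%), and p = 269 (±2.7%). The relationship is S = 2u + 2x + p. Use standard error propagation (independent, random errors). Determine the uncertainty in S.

Sums and differences: (δS)² = Σ (cᵢ δxᵢ)².
  (2·δu)² = 0.0105;  (2·δx)² = 17400;  (δp)² = 52.8
δS = √(17500) = 132

132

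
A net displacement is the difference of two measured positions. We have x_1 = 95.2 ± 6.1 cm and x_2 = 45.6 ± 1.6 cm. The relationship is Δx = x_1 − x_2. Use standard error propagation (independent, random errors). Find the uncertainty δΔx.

6.31 cm

For a sum/difference, combine absolute errors in quadrature:
  (δx_1)² = 37.2;  (δx_2)² = 2.56
δΔx = √(39.8) = 6.31 cm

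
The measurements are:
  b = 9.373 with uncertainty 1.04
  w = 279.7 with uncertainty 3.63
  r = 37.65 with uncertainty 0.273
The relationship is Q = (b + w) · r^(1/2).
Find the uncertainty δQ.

24.0

Let u = b + w = 289.1. δu = √(δb² + δw²) = √(1.08 + 13.2) = 3.78, so δu/u = 0.0131.
Q is then a monomial in u, r:
δQ/Q = √((δu/u)² + (½·δr/r)²) = √(0.000171 + 1.31e-05) = 0.0136
Q = 1774, so δQ = 0.0136 × 1774 = 24.0.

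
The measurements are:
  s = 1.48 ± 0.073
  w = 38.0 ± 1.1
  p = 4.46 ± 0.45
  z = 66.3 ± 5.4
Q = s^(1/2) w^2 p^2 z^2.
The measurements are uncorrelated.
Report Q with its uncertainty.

(1.54 ± 0.410) × 10^8

Each factor contributes (exponent × relative error)² to (δQ/Q)²:
  (½·δs/s)² = (0.5×0.0493)² = 0.000608;  (2·δw/w)² = (2×0.0289)² = 0.00335;  (2·δp/p)² = (2×0.101)² = 0.0407;  (2·δz/z)² = (2×0.0814)² = 0.0265
δQ/Q = √(0.0712) = 0.267
Q = 1.54e+08, so δQ = 0.267 × 1.54e+08 = 4.1e+07.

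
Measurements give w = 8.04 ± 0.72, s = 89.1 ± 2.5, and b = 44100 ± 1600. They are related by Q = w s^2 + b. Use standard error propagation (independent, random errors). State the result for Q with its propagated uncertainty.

(1.08 ± 0.0693) × 10^5

Let p = w·s^2 = 63800. δp/p = √((1·δw/w)² + (2·δs/s)²) = √(0.00802 + 0.00315) = 0.106, so δp = 6750.
Q = p + b: δQ = √(δp² + δb²) = √(4.55e+07 + 2.56e+06) = 6930
Q = 1.08e+05.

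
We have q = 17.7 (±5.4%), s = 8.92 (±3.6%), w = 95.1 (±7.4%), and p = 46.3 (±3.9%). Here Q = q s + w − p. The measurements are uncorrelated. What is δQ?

Let h = q·s = 158. δh/h = √((1·δq/q)² + (1·δs/s)²) = √(0.00292 + 0.00130) = 0.0649, so δh = 10.2.
Q = h + w − p: δQ = √(δh² + δw² + δp²) = √(105 + 49.5 + 3.26) = 12.6

12.6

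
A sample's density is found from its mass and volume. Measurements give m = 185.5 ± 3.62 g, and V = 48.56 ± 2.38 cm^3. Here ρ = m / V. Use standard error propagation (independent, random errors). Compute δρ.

0.202 g/cm^3

Each factor contributes (exponent × relative error)² to (δρ/ρ)²:
  (1·δm/m)² = (1×0.0195)² = 0.000381;  (-1·δV/V)² = (-1×0.0490)² = 0.00240
δρ/ρ = √(0.00278) = 0.0528
ρ = 3.820 g/cm^3, so δρ = 0.0528 × 3.820 = 0.202 g/cm^3.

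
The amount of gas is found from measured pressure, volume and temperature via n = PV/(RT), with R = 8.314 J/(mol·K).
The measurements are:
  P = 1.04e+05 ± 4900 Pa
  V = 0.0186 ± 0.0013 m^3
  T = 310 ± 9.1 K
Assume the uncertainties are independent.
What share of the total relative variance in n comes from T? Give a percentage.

(δn/n)² = (1·δP/P)² + (1·δV/V)² + (-1·δT/T)²
  P term: (1×0.0471)² = 0.00222
  V term: (1×0.0699)² = 0.00488
  T term: (-1×0.0294)² = 0.000862
Total = 0.00797. Share from T = 0.000862/0.00797 = 0.108.

10.8%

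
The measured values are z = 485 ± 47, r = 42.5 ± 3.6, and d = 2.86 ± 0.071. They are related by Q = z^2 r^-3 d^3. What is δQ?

23.5

Products/powers → add relative errors in quadrature, weighted by exponent:
  (2·δz/z)² = (2×0.0969)² = 0.0376;  (-3·δr/r)² = (-3×0.0847)² = 0.0646;  (3·δd/d)² = (3×0.0248)² = 0.00555
δQ/Q = √(0.108) = 0.328
Q = 71.7, so δQ = 0.328 × 71.7 = 23.5.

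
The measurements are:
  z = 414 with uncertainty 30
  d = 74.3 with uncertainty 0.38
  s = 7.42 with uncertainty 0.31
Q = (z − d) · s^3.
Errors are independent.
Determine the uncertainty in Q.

Let u = z − d = 340. δu = √(δz² + δd²) = √(900 + 0.144) = 30.0, so δu/u = 0.0883.
Q is then a monomial in u, s:
δQ/Q = √((δu/u)² + (3·δs/s)²) = √(0.00780 + 0.0157) = 0.153
Q = 1.39e+05, so δQ = 0.153 × 1.39e+05 = 21300.

21300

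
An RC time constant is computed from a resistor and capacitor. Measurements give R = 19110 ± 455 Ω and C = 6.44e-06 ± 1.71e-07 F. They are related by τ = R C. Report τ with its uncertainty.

0.1231 ± 0.00439 s

Products/powers → add relative errors in quadrature, weighted by exponent:
  (1·δR/R)² = (1×0.0238)² = 0.000567;  (1·δC/C)² = (1×0.0266)² = 0.000705
δτ/τ = √(0.00127) = 0.0357
τ = 0.1231 s, so δτ = 0.0357 × 0.1231 = 0.00439 s.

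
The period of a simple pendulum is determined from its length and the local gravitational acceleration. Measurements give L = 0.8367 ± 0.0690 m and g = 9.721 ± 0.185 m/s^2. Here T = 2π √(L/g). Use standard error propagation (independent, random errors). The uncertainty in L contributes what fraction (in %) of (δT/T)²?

(δT/T)² = (½·δL/L)² + (−½·δg/g)²
  L term: (0.5×0.0825)² = 0.00170
  g term: (-0.5×0.0190)² = 9.05e-05
Total = 0.00179. Share from L = 0.00170/0.00179 = 0.949.

94.9%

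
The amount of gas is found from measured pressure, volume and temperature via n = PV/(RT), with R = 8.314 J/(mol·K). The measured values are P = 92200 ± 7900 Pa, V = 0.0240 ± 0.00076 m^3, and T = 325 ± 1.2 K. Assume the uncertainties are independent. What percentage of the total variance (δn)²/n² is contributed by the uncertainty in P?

(δn/n)² = (1·δP/P)² + (1·δV/V)² + (-1·δT/T)²
  P term: (1×0.0857)² = 0.00734
  V term: (1×0.0317)² = 0.00100
  T term: (-1×0.00369)² = 1.36e-05
Total = 0.00836. Share from P = 0.00734/0.00836 = 0.878.

87.8%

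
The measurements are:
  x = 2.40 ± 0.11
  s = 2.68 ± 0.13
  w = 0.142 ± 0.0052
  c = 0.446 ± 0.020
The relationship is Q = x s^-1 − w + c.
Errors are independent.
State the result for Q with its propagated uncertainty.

1.20 ± 0.0632

Let p = x·s^-1 = 0.896. δp/p = √((1·δx/x)² + (-1·δs/s)²) = √(0.00210 + 0.00235) = 0.0667, so δp = 0.0598.
Q = p − w + c: δQ = √(δp² + δw² + δc²) = √(0.00357 + 2.7e-05 + 0.000400) = 0.0632
Q = 1.20.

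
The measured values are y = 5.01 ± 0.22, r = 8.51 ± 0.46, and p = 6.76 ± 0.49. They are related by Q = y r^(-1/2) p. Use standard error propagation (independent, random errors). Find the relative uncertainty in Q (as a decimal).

0.0890

Relative error in a monomial: (δQ/Q)² = Σ (nᵢ · δxᵢ/xᵢ)².
  (1·δy/y)² = (1×0.0439)² = 0.00193;  (−½·δr/r)² = (-0.5×0.0541)² = 0.000730;  (1·δp/p)² = (1×0.0725)² = 0.00525
δQ/Q = √(0.00791) = 0.0890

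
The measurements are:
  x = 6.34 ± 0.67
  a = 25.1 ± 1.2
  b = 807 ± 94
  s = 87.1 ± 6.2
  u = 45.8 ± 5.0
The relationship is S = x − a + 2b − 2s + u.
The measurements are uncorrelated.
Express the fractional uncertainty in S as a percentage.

12.8%

For a sum/difference, combine absolute errors in quadrature:
  (δx)² = 0.449;  (δa)² = 1.44;  (2·δb)² = 35300;  (2·δs)² = 154;  (δu)² = 25.0
δS = √(35500) = 188
S = 1470, so δS/S = 188/1470 = 0.128.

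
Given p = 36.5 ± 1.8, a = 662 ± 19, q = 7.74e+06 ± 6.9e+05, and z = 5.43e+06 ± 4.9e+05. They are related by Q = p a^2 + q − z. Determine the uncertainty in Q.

1.48e+06

Let w = p·a^2 = 1.6e+07. δw/w = √((1·δp/p)² + (2·δa/a)²) = √(0.00243 + 0.00329) = 0.0757, so δw = 1.21e+06.
Q = w + q − z: δQ = √(δw² + δq² + δz²) = √(1.47e+12 + 4.76e+11 + 2.4e+11) = 1.48e+06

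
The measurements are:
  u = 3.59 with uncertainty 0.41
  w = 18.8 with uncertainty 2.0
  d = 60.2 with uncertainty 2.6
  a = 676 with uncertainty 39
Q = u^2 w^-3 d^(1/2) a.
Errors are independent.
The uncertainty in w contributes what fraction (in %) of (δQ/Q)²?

(δQ/Q)² = (2·δu/u)² + (-3·δw/w)² + (½·δd/d)² + (1·δa/a)²
  u term: (2×0.114)² = 0.0522
  w term: (-3×0.106)² = 0.102
  d term: (0.5×0.0432)² = 0.000466
  a term: (1×0.0577)² = 0.00333
Total = 0.158. Share from w = 0.102/0.158 = 0.645.

64.5%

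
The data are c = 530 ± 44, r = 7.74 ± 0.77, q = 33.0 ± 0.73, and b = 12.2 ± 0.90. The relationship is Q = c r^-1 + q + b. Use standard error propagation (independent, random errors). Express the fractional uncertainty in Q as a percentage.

Let p = c·r^-1 = 68.5. δp/p = √((1·δc/c)² + (-1·δr/r)²) = √(0.00689 + 0.00990) = 0.130, so δp = 8.87.
Q = p + q + b: δQ = √(δp² + δq² + δb²) = √(78.7 + 0.533 + 0.810) = 8.95
Q = 114, so δQ/Q = 8.95/114 = 0.0787.

7.87%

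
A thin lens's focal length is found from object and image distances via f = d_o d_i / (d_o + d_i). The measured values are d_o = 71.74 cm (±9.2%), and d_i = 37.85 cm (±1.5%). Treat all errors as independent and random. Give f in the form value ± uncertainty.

24.78 ± 0.824 cm

∂f/∂d_o = (d_i/(d_o+d_i))² = 0.119;  ∂f/∂d_i = (d_o/(d_o+d_i))² = 0.429
δf = √((∂f/∂d_o · δd_o)² + (∂f/∂d_i · δd_i)²) = √(0.620 + 0.0592) = 0.824 cm
f = 24.78 cm.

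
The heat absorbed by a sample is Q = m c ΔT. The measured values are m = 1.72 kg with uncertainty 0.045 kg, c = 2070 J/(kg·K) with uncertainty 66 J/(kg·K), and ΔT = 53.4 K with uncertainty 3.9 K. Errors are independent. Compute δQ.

15900 J

Relative error in a monomial: (δQ/Q)² = Σ (nᵢ · δxᵢ/xᵢ)².
  (1·δm/m)² = (1×0.0262)² = 0.000684;  (1·δc/c)² = (1×0.0319)² = 0.00102;  (1·δΔT/ΔT)² = (1×0.0730)² = 0.00533
δQ/Q = √(0.00704) = 0.0839
Q = 1.9e+05 J, so δQ = 0.0839 × 1.9e+05 = 15900 J.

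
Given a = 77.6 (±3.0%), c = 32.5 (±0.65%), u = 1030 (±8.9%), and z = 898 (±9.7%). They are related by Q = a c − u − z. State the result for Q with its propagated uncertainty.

Let p = a·c = 2520. δp/p = √((1·δa/a)² + (1·δc/c)²) = √(0.000900 + 4.23e-05) = 0.0307, so δp = 77.4.
Q = p − u − z: δQ = √(δp² + δu² + δz²) = √(5990 + 8400 + 7590) = 148
Q = 594.

594 ± 148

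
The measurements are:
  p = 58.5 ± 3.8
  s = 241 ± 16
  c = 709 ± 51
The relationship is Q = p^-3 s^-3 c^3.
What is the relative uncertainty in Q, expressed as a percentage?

35.2%

Each factor contributes (exponent × relative error)² to (δQ/Q)²:
  (-3·δp/p)² = (-3×0.0650)² = 0.0380;  (-3·δs/s)² = (-3×0.0664)² = 0.0397;  (3·δc/c)² = (3×0.0719)² = 0.0466
δQ/Q = √(0.124) = 0.352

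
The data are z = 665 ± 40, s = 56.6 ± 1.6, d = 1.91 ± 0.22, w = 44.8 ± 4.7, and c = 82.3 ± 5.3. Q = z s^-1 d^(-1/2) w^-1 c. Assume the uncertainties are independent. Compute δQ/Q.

0.151

Since Q is a product/quotient, work with relative uncertainties:
  (1·δz/z)² = (1×0.0602)² = 0.00362;  (-1·δs/s)² = (-1×0.0283)² = 0.000799;  (−½·δd/d)² = (-0.5×0.115)² = 0.00332;  (-1·δw/w)² = (-1×0.105)² = 0.0110;  (1·δc/c)² = (1×0.0644)² = 0.00415
δQ/Q = √(0.0229) = 0.151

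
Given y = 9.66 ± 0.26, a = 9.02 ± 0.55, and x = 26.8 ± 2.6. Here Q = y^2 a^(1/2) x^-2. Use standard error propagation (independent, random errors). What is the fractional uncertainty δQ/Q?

Products/powers → add relative errors in quadrature, weighted by exponent:
  (2·δy/y)² = (2×0.0269)² = 0.00290;  (½·δa/a)² = (0.5×0.0610)² = 0.000930;  (-2·δx/x)² = (-2×0.0970)² = 0.0376
δQ/Q = √(0.0415) = 0.204

0.204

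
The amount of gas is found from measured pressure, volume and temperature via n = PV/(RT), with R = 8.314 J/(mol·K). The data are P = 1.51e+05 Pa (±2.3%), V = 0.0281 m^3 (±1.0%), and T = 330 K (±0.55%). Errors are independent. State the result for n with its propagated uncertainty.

1.55 ± 0.0397 mol

For a monomial n ∝ P, V, T^-1, fractional errors add in quadrature:
  (1·δP/P)² = (1×0.0230)² = 0.000529;  (1·δV/V)² = (1×0.0100)² = 0.000100;  (-1·δT/T)² = (-1×0.00550)² = 3.03e-05
δn/n = √(0.000659) = 0.0257
n = 1.55 mol, so δn = 0.0257 × 1.55 = 0.0397 mol.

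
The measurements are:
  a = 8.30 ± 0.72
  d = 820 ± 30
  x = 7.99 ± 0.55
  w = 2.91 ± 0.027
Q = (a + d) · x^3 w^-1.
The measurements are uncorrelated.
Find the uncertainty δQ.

30500

Let u = a + d = 828. δu = √(δa² + δd²) = √(0.518 + 900) = 30.0, so δu/u = 0.0362.
Q is then a monomial in u, x, w:
δQ/Q = √((δu/u)² + (3·δx/x)² + (-1·δw/w)²) = √(0.00131 + 0.0426 + 8.61e-05) = 0.210
Q = 1.45e+05, so δQ = 0.210 × 1.45e+05 = 30500.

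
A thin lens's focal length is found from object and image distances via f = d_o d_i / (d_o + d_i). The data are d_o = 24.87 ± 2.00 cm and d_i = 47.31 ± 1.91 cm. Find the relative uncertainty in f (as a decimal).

0.0545

∂f/∂d_o = (d_i/(d_o+d_i))² = 0.430;  ∂f/∂d_i = (d_o/(d_o+d_i))² = 0.119
δf = √((∂f/∂d_o · δd_o)² + (∂f/∂d_i · δd_i)²) = √(0.738 + 0.0514) = 0.889 cm
f = 16.30 cm, so δf/f = 0.889/16.30 = 0.0545.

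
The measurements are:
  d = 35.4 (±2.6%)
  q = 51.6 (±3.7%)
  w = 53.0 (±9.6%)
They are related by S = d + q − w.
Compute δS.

S is a linear combination, so absolute uncertainties add in quadrature:
  (δd)² = 0.847;  (δq)² = 3.65;  (δw)² = 25.9
δS = √(30.4) = 5.51

5.51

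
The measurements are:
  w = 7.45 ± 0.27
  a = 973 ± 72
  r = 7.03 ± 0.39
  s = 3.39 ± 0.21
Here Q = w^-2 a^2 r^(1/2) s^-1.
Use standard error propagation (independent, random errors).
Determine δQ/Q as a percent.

17.8%

For a monomial Q ∝ w^-2, a^2, r^(1/2), s^-1, fractional errors add in quadrature:
  (-2·δw/w)² = (-2×0.0362)² = 0.00525;  (2·δa/a)² = (2×0.0740)² = 0.0219;  (½·δr/r)² = (0.5×0.0555)² = 0.000769;  (-1·δs/s)² = (-1×0.0619)² = 0.00384
δQ/Q = √(0.0318) = 0.178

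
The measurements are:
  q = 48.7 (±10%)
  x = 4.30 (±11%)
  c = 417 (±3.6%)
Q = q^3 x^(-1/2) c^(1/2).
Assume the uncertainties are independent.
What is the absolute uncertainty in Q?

3.48e+05

Relative error in a monomial: (δQ/Q)² = Σ (nᵢ · δxᵢ/xᵢ)².
  (3·δq/q)² = (3×0.100)² = 0.0900;  (−½·δx/x)² = (-0.5×0.110)² = 0.00302;  (½·δc/c)² = (0.5×0.0360)² = 0.000324
δQ/Q = √(0.0933) = 0.306
Q = 1.14e+06, so δQ = 0.306 × 1.14e+06 = 3.48e+05.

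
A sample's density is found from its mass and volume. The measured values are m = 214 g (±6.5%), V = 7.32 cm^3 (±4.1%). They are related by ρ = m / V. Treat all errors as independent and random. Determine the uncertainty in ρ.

Relative error in a monomial: (δρ/ρ)² = Σ (nᵢ · δxᵢ/xᵢ)².
  (1·δm/m)² = (1×0.0650)² = 0.00423;  (-1·δV/V)² = (-1×0.0410)² = 0.00168
δρ/ρ = √(0.00591) = 0.0769
ρ = 29.2 g/cm^3, so δρ = 0.0769 × 29.2 = 2.25 g/cm^3.

2.25 g/cm^3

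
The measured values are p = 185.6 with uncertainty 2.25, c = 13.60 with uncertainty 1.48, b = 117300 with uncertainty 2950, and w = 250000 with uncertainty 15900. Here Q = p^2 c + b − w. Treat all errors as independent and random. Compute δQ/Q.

Let h = p^2·c = 468500. δh/h = √((2·δp/p)² + (1·δc/c)²) = √(0.000588 + 0.0118) = 0.111, so δh = 52200.
Q = h + b − w: δQ = √(δh² + δb² + δw²) = √(2.73e+09 + 8.7e+06 + 2.53e+08) = 54700
Q = 335800, so δQ/Q = 54700/335800 = 0.163.

0.163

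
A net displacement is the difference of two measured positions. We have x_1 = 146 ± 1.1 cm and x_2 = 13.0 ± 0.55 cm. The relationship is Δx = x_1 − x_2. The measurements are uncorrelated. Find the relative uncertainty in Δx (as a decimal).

Each term contributes (cᵢ δxᵢ)² to (δΔx)²:
  (δx_1)² = 1.21;  (δx_2)² = 0.303
δΔx = √(1.51) = 1.23 cm
Δx = 133 cm, so δΔx/Δx = 1.23/133 = 0.00925.

0.00925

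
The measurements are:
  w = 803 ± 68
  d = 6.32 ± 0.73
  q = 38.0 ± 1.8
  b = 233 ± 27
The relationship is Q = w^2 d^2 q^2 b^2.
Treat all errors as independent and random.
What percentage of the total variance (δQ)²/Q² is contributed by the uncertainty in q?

(δQ/Q)² = (2·δw/w)² + (2·δd/d)² + (2·δq/q)² + (2·δb/b)²
  w term: (2×0.0847)² = 0.0287
  d term: (2×0.116)² = 0.0534
  q term: (2×0.0474)² = 0.00898
  b term: (2×0.116)² = 0.0537
Total = 0.145. Share from q = 0.00898/0.145 = 0.0620.

6.20%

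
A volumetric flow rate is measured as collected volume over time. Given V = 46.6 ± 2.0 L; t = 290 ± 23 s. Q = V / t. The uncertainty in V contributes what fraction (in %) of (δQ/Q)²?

22.7%

(δQ/Q)² = (1·δV/V)² + (-1·δt/t)²
  V term: (1×0.0429)² = 0.00184
  t term: (-1×0.0793)² = 0.00629
Total = 0.00813. Share from V = 0.00184/0.00813 = 0.227.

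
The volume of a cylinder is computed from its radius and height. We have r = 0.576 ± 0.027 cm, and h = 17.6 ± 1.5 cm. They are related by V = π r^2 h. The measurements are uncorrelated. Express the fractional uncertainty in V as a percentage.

12.7%

Relative error in a monomial: (δV/V)² = Σ (nᵢ · δxᵢ/xᵢ)².
  (2·δr/r)² = (2×0.0469)² = 0.00879;  (1·δh/h)² = (1×0.0852)² = 0.00726
δV/V = √(0.0161) = 0.127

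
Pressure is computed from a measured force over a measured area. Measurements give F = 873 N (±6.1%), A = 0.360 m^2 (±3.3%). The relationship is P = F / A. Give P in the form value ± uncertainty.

2420 ± 168 Pa

Since P is a product/quotient, work with relative uncertainties:
  (1·δF/F)² = (1×0.0610)² = 0.00372;  (-1·δA/A)² = (-1×0.0330)² = 0.00109
δP/P = √(0.00481) = 0.0694
P = 2420 Pa, so δP = 0.0694 × 2420 = 168 Pa.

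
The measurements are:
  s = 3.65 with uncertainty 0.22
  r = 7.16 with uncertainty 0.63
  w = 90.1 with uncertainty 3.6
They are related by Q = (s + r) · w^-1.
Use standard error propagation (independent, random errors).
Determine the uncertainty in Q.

0.00882

Let u = s + r = 10.8. δu = √(δs² + δr²) = √(0.0484 + 0.397) = 0.667, so δu/u = 0.0617.
Q is then a monomial in u, w:
δQ/Q = √((δu/u)² + (-1·δw/w)²) = √(0.00381 + 0.00160) = 0.0735
Q = 0.120, so δQ = 0.0735 × 0.120 = 0.00882.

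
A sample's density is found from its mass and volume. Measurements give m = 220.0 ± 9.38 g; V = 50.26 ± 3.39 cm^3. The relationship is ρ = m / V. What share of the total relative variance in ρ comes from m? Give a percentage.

28.6%

(δρ/ρ)² = (1·δm/m)² + (-1·δV/V)²
  m term: (1×0.0426)² = 0.00182
  V term: (-1×0.0674)² = 0.00455
Total = 0.00637. Share from m = 0.00182/0.00637 = 0.286.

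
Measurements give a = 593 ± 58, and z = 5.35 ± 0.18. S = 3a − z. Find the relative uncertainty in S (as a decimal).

S is a linear combination, so absolute uncertainties add in quadrature:
  (3·δa)² = 30300;  (δz)² = 0.0324
δS = √(30300) = 174
S = 1770, so δS/S = 174/1770 = 0.0981.

0.0981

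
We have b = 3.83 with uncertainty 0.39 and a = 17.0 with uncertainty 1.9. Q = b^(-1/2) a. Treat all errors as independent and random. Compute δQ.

1.07

For a monomial Q ∝ b^(-1/2), a, fractional errors add in quadrature:
  (−½·δb/b)² = (-0.5×0.102)² = 0.00259;  (1·δa/a)² = (1×0.112)² = 0.0125
δQ/Q = √(0.0151) = 0.123
Q = 8.69, so δQ = 0.123 × 8.69 = 1.07.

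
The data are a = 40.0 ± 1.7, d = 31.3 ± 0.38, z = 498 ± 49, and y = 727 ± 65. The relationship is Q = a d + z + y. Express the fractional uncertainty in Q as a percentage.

Let p = a·d = 1250. δp/p = √((1·δa/a)² + (1·δd/d)²) = √(0.00181 + 0.000147) = 0.0442, so δp = 55.3.
Q = p + z + y: δQ = √(δp² + δz² + δy²) = √(3060 + 2400 + 4220) = 98.4
Q = 2480, so δQ/Q = 98.4/2480 = 0.0397.

3.97%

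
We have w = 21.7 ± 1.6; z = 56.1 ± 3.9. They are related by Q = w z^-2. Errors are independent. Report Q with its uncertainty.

0.00689 ± 0.00109

Products/powers → add relative errors in quadrature, weighted by exponent:
  (1·δw/w)² = (1×0.0737)² = 0.00544;  (-2·δz/z)² = (-2×0.0695)² = 0.0193
δQ/Q = √(0.0248) = 0.157
Q = 0.00689, so δQ = 0.157 × 0.00689 = 0.00109.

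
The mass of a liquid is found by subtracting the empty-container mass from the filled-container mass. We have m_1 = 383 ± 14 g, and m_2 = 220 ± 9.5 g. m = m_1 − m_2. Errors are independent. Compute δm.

Absolute uncertainties add in quadrature for a linear combination:
  (δm_1)² = 196;  (δm_2)² = 90.2
δm = √(286) = 16.9 g

16.9 g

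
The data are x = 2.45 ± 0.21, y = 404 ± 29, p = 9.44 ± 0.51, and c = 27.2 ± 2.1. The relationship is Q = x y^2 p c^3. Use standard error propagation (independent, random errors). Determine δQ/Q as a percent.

Each factor contributes (exponent × relative error)² to (δQ/Q)²:
  (1·δx/x)² = (1×0.0857)² = 0.00735;  (2·δy/y)² = (2×0.0718)² = 0.0206;  (1·δp/p)² = (1×0.0540)² = 0.00292;  (3·δc/c)² = (3×0.0772)² = 0.0536
δQ/Q = √(0.0845) = 0.291

29.1%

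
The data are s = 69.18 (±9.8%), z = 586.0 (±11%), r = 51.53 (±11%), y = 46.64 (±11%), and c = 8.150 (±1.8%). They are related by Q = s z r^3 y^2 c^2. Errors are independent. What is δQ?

3.4e+14

Each factor contributes (exponent × relative error)² to (δQ/Q)²:
  (1·δs/s)² = (1×0.0980)² = 0.00960;  (1·δz/z)² = (1×0.110)² = 0.0121;  (3·δr/r)² = (3×0.110)² = 0.109;  (2·δy/y)² = (2×0.110)² = 0.0484;  (2·δc/c)² = (2×0.0180)² = 0.00130
δQ/Q = √(0.180) = 0.425
Q = 8.015e+14, so δQ = 0.425 × 8.015e+14 = 3.4e+14.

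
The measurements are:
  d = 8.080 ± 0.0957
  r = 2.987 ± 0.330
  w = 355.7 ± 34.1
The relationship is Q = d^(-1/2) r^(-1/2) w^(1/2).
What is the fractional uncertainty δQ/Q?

0.0734

For a monomial Q ∝ d^(-1/2), r^(-1/2), w^(1/2), fractional errors add in quadrature:
  (−½·δd/d)² = (-0.5×0.0118)² = 3.51e-05;  (−½·δr/r)² = (-0.5×0.110)² = 0.00305;  (½·δw/w)² = (0.5×0.0959)² = 0.00230
δQ/Q = √(0.00538) = 0.0734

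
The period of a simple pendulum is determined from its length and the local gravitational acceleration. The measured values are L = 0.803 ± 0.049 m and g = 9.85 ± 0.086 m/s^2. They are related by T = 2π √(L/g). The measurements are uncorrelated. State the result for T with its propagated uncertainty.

Products/powers → add relative errors in quadrature, weighted by exponent:
  (½·δL/L)² = (0.5×0.0610)² = 0.000931;  (−½·δg/g)² = (-0.5×0.00873)² = 1.91e-05
δT/T = √(0.000950) = 0.0308
T = 1.79 s, so δT = 0.0308 × 1.79 = 0.0553 s.

1.79 ± 0.0553 s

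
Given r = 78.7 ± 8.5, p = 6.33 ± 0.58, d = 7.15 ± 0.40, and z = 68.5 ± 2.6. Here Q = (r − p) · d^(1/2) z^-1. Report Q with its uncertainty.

Let u = r − p = 72.4. δu = √(δr² + δp²) = √(72.2 + 0.336) = 8.52, so δu/u = 0.118.
Q is then a monomial in u, d, z:
δQ/Q = √((δu/u)² + (½·δd/d)² + (-1·δz/z)²) = √(0.0139 + 0.000782 + 0.00144) = 0.127
Q = 2.83, so δQ = 0.127 × 2.83 = 0.358.

2.83 ± 0.358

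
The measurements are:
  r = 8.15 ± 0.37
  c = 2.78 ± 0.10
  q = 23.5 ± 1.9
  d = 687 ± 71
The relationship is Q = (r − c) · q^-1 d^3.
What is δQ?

Let u = r − c = 5.37. δu = √(δr² + δc²) = √(0.137 + 0.0100) = 0.383, so δu/u = 0.0714.
Q is then a monomial in u, q, d:
δQ/Q = √((δu/u)² + (-1·δq/q)² + (3·δd/d)²) = √(0.00509 + 0.00654 + 0.0961) = 0.328
Q = 7.41e+07, so δQ = 0.328 × 7.41e+07 = 2.43e+07.

2.43e+07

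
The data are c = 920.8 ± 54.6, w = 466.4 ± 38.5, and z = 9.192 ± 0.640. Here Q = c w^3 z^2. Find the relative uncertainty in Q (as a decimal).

Relative error in a monomial: (δQ/Q)² = Σ (nᵢ · δxᵢ/xᵢ)².
  (1·δc/c)² = (1×0.0593)² = 0.00352;  (3·δw/w)² = (3×0.0825)² = 0.0613;  (2·δz/z)² = (2×0.0696)² = 0.0194
δQ/Q = √(0.0842) = 0.290

0.290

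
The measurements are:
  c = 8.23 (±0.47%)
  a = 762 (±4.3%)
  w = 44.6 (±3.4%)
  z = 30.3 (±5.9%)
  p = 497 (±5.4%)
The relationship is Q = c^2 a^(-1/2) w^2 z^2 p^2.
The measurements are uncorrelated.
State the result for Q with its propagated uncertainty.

(1.11 ± 0.194) × 10^12

Products/powers → add relative errors in quadrature, weighted by exponent:
  (2·δc/c)² = (2×0.00470)² = 8.84e-05;  (−½·δa/a)² = (-0.5×0.0430)² = 0.000462;  (2·δw/w)² = (2×0.0340)² = 0.00462;  (2·δz/z)² = (2×0.0590)² = 0.0139;  (2·δp/p)² = (2×0.0540)² = 0.0117
δQ/Q = √(0.0308) = 0.175
Q = 1.11e+12, so δQ = 0.175 × 1.11e+12 = 1.94e+11.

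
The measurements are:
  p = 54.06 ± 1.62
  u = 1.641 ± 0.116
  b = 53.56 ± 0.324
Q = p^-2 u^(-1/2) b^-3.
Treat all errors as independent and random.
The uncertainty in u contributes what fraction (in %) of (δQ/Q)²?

(δQ/Q)² = (-2·δp/p)² + (−½·δu/u)² + (-3·δb/b)²
  p term: (-2×0.0300)² = 0.00359
  u term: (-0.5×0.0707)² = 0.00125
  b term: (-3×0.00605)² = 0.000329
Total = 0.00517. Share from u = 0.00125/0.00517 = 0.242.

24.2%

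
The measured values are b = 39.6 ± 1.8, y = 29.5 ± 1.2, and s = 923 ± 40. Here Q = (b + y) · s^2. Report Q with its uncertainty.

Let u = b + y = 69.1. δu = √(δb² + δy²) = √(3.24 + 1.44) = 2.16, so δu/u = 0.0313.
Q is then a monomial in u, s:
δQ/Q = √((δu/u)² + (2·δs/s)²) = √(0.000980 + 0.00751) = 0.0922
Q = 5.89e+07, so δQ = 0.0922 × 5.89e+07 = 5.42e+06.

(5.89 ± 0.542) × 10^7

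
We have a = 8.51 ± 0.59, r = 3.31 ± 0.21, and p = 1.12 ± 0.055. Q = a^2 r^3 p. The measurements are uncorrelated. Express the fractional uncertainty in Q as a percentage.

24.1%

Products/powers → add relative errors in quadrature, weighted by exponent:
  (2·δa/a)² = (2×0.0693)² = 0.0192;  (3·δr/r)² = (3×0.0634)² = 0.0362;  (1·δp/p)² = (1×0.0491)² = 0.00241
δQ/Q = √(0.0579) = 0.241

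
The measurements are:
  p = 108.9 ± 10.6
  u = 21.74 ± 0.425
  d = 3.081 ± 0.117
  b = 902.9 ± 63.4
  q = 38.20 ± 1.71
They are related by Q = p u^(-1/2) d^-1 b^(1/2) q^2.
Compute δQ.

47300

For a monomial Q ∝ p, u^(-1/2), d^-1, b^(1/2), q^2, fractional errors add in quadrature:
  (1·δp/p)² = (1×0.0973)² = 0.00947;  (−½·δu/u)² = (-0.5×0.0195)² = 9.55e-05;  (-1·δd/d)² = (-1×0.0380)² = 0.00144;  (½·δb/b)² = (0.5×0.0702)² = 0.00123;  (2·δq/q)² = (2×0.0448)² = 0.00802
δQ/Q = √(0.0203) = 0.142
Q = 332400, so δQ = 0.142 × 332400 = 47300.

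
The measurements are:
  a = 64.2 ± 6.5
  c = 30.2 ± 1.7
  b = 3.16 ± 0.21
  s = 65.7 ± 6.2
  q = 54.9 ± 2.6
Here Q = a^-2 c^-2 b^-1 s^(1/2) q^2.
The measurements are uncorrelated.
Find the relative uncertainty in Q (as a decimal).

For a monomial Q ∝ a^-2, c^-2, b^-1, s^(1/2), q^2, fractional errors add in quadrature:
  (-2·δa/a)² = (-2×0.101)² = 0.0410;  (-2·δc/c)² = (-2×0.0563)² = 0.0127;  (-1·δb/b)² = (-1×0.0665)² = 0.00442;  (½·δs/s)² = (0.5×0.0944)² = 0.00223;  (2·δq/q)² = (2×0.0474)² = 0.00897
δQ/Q = √(0.0693) = 0.263

0.263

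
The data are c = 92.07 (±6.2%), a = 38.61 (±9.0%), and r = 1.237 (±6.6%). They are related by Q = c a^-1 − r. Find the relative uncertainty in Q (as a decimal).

0.238

Let p = c·a^-1 = 2.385. δp/p = √((1·δc/c)² + (-1·δa/a)²) = √(0.00384 + 0.00810) = 0.109, so δp = 0.261.
Q = p − r: δQ = √(δp² + δr²) = √(0.0679 + 0.00667) = 0.273
Q = 1.148, so δQ/Q = 0.273/1.148 = 0.238.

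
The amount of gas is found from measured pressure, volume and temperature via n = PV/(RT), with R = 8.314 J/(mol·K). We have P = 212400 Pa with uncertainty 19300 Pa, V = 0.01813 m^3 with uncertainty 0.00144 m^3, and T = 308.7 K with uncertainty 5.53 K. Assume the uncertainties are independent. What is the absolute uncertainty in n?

0.183 mol

Since n is a product/quotient, work with relative uncertainties:
  (1·δP/P)² = (1×0.0909)² = 0.00826;  (1·δV/V)² = (1×0.0794)² = 0.00631;  (-1·δT/T)² = (-1×0.0179)² = 0.000321
δn/n = √(0.0149) = 0.122
n = 1.500 mol, so δn = 0.122 × 1.500 = 0.183 mol.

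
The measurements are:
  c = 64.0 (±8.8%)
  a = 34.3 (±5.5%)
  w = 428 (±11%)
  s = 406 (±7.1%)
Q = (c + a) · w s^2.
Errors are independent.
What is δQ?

1.31e+09

Let u = c + a = 98.3. δu = √(δc² + δa²) = √(31.7 + 3.56) = 5.94, so δu/u = 0.0604.
Q is then a monomial in u, w, s:
δQ/Q = √((δu/u)² + (1·δw/w)² + (2·δs/s)²) = √(0.00365 + 0.0121 + 0.0202) = 0.190
Q = 6.94e+09, so δQ = 0.190 × 6.94e+09 = 1.31e+09.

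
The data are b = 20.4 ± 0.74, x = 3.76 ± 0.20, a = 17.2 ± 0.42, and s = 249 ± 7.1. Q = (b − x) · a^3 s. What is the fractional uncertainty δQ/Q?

Let u = b − x = 16.6. δu = √(δb² + δx²) = √(0.548 + 0.0400) = 0.767, so δu/u = 0.0461.
Q is then a monomial in u, a, s:
δQ/Q = √((δu/u)² + (3·δa/a)² + (1·δs/s)²) = √(0.00212 + 0.00537 + 0.000813) = 0.0911

0.0911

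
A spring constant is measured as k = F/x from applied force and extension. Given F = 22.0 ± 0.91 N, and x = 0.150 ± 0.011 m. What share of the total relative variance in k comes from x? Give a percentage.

75.9%

(δk/k)² = (1·δF/F)² + (-1·δx/x)²
  F term: (1×0.0414)² = 0.00171
  x term: (-1×0.0733)² = 0.00538
Total = 0.00709. Share from x = 0.00538/0.00709 = 0.759.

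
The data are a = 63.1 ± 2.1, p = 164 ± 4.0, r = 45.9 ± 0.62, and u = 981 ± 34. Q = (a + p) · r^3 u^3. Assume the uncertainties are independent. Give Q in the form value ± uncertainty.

Let w = a + p = 227. δw = √(δa² + δp²) = √(4.41 + 16.0) = 4.52, so δw/w = 0.0199.
Q is then a monomial in w, r, u:
δQ/Q = √((δw/w)² + (3·δr/r)² + (3·δu/u)²) = √(0.000396 + 0.00164 + 0.0108) = 0.113
Q = 2.07e+16, so δQ = 0.113 × 2.07e+16 = 2.35e+15.

(2.07 ± 0.235) × 10^16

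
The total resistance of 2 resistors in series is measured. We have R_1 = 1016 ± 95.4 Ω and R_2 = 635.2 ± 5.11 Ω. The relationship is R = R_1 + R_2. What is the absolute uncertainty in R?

For a sum/difference, combine absolute errors in quadrature:
  (δR_1)² = 9100;  (δR_2)² = 26.1
δR = √(9130) = 95.5 Ω

95.5 Ω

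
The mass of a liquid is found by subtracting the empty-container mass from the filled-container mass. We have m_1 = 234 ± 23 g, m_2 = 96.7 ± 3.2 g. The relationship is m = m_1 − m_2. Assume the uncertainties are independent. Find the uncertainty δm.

23.2 g

Sums and differences: (δm)² = Σ (cᵢ δxᵢ)².
  (δm_1)² = 529;  (δm_2)² = 10.2
δm = √(539) = 23.2 g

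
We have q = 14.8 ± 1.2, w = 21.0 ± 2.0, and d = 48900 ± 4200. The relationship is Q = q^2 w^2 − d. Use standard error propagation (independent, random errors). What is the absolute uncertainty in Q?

24500

Let p = q^2·w^2 = 96600. δp/p = √((2·δq/q)² + (2·δw/w)²) = √(0.0263 + 0.0363) = 0.250, so δp = 24200.
Q = p − d: δQ = √(δp² + δd²) = √(5.84e+08 + 1.76e+07) = 24500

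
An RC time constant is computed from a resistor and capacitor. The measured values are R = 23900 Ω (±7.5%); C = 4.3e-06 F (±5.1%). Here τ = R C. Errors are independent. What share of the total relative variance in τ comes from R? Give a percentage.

(δτ/τ)² = (1·δR/R)² + (1·δC/C)²
  R term: (1×0.0750)² = 0.00562
  C term: (1×0.0510)² = 0.00260
Total = 0.00823. Share from R = 0.00562/0.00823 = 0.684.

68.4%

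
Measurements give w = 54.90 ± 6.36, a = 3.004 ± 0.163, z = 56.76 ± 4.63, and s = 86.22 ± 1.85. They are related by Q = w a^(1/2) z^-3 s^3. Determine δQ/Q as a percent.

28.0%

Q is a product of powers, so relative uncertainties combine in quadrature:
  (1·δw/w)² = (1×0.116)² = 0.0134;  (½·δa/a)² = (0.5×0.0543)² = 0.000736;  (-3·δz/z)² = (-3×0.0816)² = 0.0599;  (3·δs/s)² = (3×0.0215)² = 0.00414
δQ/Q = √(0.0782) = 0.280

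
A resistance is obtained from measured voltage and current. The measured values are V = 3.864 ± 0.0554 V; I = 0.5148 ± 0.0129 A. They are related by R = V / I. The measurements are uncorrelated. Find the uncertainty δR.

R is a product of powers, so relative uncertainties combine in quadrature:
  (1·δV/V)² = (1×0.0143)² = 0.000206;  (-1·δI/I)² = (-1×0.0251)² = 0.000628
δR/R = √(0.000833) = 0.0289
R = 7.506 Ω, so δR = 0.0289 × 7.506 = 0.217 Ω.

0.217 Ω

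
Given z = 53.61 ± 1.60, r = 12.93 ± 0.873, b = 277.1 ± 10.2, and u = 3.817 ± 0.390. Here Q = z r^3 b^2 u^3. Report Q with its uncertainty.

Each factor contributes (exponent × relative error)² to (δQ/Q)²:
  (1·δz/z)² = (1×0.0298)² = 0.000891;  (3·δr/r)² = (3×0.0675)² = 0.0410;  (2·δb/b)² = (2×0.0368)² = 0.00542;  (3·δu/u)² = (3×0.102)² = 0.0940
δQ/Q = √(0.141) = 0.376
Q = 4.949e+11, so δQ = 0.376 × 4.949e+11 = 1.86e+11.

(4.949 ± 1.86) × 10^11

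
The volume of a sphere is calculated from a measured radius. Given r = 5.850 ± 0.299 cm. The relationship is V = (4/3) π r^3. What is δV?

129 cm^3

Products/powers → add relative errors in quadrature, weighted by exponent:
  (3·δr/r)² = (3×0.0511)² = 0.0235
δV/V = √(0.0235) = 0.153
V = 838.6 cm^3, so δV = 0.153 × 838.6 = 129 cm^3.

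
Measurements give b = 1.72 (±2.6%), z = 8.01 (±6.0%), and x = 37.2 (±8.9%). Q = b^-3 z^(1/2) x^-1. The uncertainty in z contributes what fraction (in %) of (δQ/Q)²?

6.04%

(δQ/Q)² = (-3·δb/b)² + (½·δz/z)² + (-1·δx/x)²
  b term: (-3×0.0260)² = 0.00608
  z term: (0.5×0.0600)² = 0.000900
  x term: (-1×0.0890)² = 0.00792
Total = 0.0149. Share from z = 0.000900/0.0149 = 0.0604.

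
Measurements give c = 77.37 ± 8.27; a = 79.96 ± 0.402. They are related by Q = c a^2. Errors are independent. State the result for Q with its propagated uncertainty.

Q is a product of powers, so relative uncertainties combine in quadrature:
  (1·δc/c)² = (1×0.107)² = 0.0114;  (2·δa/a)² = (2×0.00503)² = 0.000101
δQ/Q = √(0.0115) = 0.107
Q = 494700, so δQ = 0.107 × 494700 = 53100.

494700 ± 53100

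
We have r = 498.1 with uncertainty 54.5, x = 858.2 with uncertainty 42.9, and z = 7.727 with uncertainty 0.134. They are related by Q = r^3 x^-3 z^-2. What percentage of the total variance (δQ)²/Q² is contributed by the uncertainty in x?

17.1%

(δQ/Q)² = (3·δr/r)² + (-3·δx/x)² + (-2·δz/z)²
  r term: (3×0.109)² = 0.108
  x term: (-3×0.0500)² = 0.0225
  z term: (-2×0.0173)² = 0.00120
Total = 0.131. Share from x = 0.0225/0.131 = 0.171.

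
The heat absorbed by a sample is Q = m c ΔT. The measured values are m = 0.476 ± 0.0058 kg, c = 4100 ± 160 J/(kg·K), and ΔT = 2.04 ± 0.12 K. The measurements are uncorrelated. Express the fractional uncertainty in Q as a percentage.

7.16%

Since Q is a product/quotient, work with relative uncertainties:
  (1·δm/m)² = (1×0.0122)² = 0.000148;  (1·δc/c)² = (1×0.0390)² = 0.00152;  (1·δΔT/ΔT)² = (1×0.0588)² = 0.00346
δQ/Q = √(0.00513) = 0.0716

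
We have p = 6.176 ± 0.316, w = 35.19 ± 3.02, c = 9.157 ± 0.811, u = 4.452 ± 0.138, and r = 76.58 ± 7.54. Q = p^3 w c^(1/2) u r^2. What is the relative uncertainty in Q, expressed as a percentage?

Relative error in a monomial: (δQ/Q)² = Σ (nᵢ · δxᵢ/xᵢ)².
  (3·δp/p)² = (3×0.0512)² = 0.0236;  (1·δw/w)² = (1×0.0858)² = 0.00737;  (½·δc/c)² = (0.5×0.0886)² = 0.00196;  (1·δu/u)² = (1×0.0310)² = 0.000961;  (2·δr/r)² = (2×0.0985)² = 0.0388
δQ/Q = √(0.0726) = 0.269

26.9%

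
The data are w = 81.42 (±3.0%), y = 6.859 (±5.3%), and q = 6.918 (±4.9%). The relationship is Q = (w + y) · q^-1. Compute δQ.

0.720

Let u = w + y = 88.28. δu = √(δw² + δy²) = √(5.97 + 0.132) = 2.47, so δu/u = 0.0280.
Q is then a monomial in u, q:
δQ/Q = √((δu/u)² + (-1·δq/q)²) = √(0.000783 + 0.00240) = 0.0564
Q = 12.76, so δQ = 0.0564 × 12.76 = 0.720.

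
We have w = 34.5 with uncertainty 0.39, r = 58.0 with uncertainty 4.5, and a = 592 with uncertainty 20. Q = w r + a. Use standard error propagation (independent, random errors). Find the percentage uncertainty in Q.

6.10%

Let p = w·r = 2000. δp/p = √((1·δw/w)² + (1·δr/r)²) = √(0.000128 + 0.00602) = 0.0784, so δp = 157.
Q = p + a: δQ = √(δp² + δa²) = √(24600 + 400) = 158
Q = 2590, so δQ/Q = 158/2590 = 0.0610.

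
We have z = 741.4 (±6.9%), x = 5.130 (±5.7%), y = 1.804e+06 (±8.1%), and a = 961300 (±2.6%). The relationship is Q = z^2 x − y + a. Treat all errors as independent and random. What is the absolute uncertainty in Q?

4.46e+05

Let p = z^2·x = 2.82e+06. δp/p = √((2·δz/z)² + (1·δx/x)²) = √(0.0190 + 0.00325) = 0.149, so δp = 4.21e+05.
Q = p − y + a: δQ = √(δp² + δy² + δa²) = √(1.77e+11 + 2.14e+10 + 6.25e+08) = 4.46e+05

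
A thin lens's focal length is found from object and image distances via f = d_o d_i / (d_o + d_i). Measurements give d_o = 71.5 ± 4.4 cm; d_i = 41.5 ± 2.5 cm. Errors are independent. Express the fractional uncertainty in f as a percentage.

∂f/∂d_o = (d_i/(d_o+d_i))² = 0.135;  ∂f/∂d_i = (d_o/(d_o+d_i))² = 0.400
δf = √((∂f/∂d_o · δd_o)² + (∂f/∂d_i · δd_i)²) = √(0.352 + 1.00) = 1.16 cm
f = 26.3 cm, so δf/f = 1.16/26.3 = 0.0443.

4.43%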